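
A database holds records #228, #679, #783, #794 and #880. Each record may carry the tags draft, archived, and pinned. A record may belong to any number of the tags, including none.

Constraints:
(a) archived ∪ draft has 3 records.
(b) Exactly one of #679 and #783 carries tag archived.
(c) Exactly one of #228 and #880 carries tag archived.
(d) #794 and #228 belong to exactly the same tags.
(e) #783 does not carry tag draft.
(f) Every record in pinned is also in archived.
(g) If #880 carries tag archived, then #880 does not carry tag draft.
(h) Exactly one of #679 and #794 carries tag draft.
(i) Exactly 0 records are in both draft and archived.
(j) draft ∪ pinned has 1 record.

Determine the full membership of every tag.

draft = {#679}; archived = {#783, #880}; pinned = {}

From (e): #783 ∉ draft.
Suppose #228 ∈ draft: no assignment then satisfies all the clues, so #228 ∉ draft.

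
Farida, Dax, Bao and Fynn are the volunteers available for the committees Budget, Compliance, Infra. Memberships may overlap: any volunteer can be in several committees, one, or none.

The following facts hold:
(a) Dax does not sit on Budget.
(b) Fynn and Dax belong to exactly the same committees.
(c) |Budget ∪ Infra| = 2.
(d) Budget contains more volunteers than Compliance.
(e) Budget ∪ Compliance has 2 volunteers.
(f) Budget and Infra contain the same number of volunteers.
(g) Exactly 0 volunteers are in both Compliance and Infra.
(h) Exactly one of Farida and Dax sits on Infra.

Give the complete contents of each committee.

Budget = {Bao, Farida}; Compliance = {}; Infra = {Bao, Farida}

From (a): Dax ∉ Budget.
(b): Fynn matches Dax: Fynn ∉ Budget.
Suppose Farida ∉ Budget: no assignment then satisfies all the clues, so Farida ∈ Budget.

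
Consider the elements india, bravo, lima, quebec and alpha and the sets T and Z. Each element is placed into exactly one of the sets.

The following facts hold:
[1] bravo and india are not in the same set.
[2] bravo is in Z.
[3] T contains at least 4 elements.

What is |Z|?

1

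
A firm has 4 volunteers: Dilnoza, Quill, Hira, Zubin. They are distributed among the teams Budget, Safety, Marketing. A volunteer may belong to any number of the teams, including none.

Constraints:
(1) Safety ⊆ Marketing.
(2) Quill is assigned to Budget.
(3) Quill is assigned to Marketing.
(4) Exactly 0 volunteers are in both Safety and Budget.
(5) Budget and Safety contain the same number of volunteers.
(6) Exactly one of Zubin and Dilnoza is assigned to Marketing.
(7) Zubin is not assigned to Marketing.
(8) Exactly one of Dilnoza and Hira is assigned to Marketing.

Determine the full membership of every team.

Budget = {Quill}; Safety = {Dilnoza}; Marketing = {Dilnoza, Quill}

From (2): Quill ∈ Budget.
From (3): Quill ∈ Marketing.
From (7): Zubin ∉ Marketing.
(1) contrapositive: Zubin ∉ Safety.
(6) (exactly one): Dilnoza ∈ Marketing.
(8) (exactly one): Hira ∉ Marketing.
(1) contrapositive: Hira ∉ Safety.
Suppose Dilnoza ∈ Budget: no assignment then satisfies all the clues, so Dilnoza ∉ Budget.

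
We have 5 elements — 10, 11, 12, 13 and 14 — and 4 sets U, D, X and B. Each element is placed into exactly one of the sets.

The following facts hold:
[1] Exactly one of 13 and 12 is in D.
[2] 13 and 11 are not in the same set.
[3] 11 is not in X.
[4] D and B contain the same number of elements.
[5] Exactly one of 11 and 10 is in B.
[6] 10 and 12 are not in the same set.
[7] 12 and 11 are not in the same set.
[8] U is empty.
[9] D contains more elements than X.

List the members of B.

B = {11, 14}

From (3): 11 ∉ X.
(8): U already has 0, so the rest are out.
Suppose 10 ∈ B: no assignment then satisfies all the clues, so 10 ∉ B.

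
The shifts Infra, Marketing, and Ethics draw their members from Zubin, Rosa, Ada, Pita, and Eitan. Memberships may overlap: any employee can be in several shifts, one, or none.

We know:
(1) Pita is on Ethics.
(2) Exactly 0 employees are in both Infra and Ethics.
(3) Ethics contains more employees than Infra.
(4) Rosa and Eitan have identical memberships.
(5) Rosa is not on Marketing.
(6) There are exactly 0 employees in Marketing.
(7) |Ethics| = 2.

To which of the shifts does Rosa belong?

Rosa: none

From (1): Pita ∈ Ethics.
From (5): Rosa ∉ Marketing.
(4): Eitan matches Rosa: Eitan ∉ Marketing.
(6): Marketing already has 0, so the rest are out.
Suppose Rosa ∈ Infra: no assignment then satisfies all the clues, so Rosa ∉ Infra.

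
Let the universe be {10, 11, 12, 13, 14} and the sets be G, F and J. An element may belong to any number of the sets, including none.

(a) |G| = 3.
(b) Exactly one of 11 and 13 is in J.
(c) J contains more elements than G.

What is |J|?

4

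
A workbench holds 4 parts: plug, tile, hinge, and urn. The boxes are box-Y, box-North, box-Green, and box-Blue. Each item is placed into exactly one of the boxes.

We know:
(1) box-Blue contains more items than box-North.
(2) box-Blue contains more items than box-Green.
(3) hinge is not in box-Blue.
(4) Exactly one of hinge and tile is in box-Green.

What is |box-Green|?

1

From (3): hinge ∉ box-Blue.
Suppose plug ∈ box-Green: no assignment then satisfies all the clues, so plug ∉ box-Green.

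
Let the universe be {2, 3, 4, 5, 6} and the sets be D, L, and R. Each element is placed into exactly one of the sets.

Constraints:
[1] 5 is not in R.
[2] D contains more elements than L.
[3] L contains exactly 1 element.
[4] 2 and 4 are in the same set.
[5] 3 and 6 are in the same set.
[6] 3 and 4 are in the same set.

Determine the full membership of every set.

D = {2, 3, 4, 6}; L = {5}; R = {}

From (1): 5 ∉ R.
Suppose 2 ∉ D: no assignment then satisfies all the clues, so 2 ∈ D.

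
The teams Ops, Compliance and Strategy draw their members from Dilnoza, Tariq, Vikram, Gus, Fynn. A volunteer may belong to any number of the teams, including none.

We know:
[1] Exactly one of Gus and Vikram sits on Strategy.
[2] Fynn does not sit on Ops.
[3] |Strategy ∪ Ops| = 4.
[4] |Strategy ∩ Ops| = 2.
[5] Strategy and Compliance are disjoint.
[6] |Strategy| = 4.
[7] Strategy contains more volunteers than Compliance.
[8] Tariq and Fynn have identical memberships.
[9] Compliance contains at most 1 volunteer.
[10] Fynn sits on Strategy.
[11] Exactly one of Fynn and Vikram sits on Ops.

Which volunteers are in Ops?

Ops = {Dilnoza, Vikram}

From (2): Fynn ∉ Ops.
From (10): Fynn ∈ Strategy.
(5) (disjoint): Fynn ∉ Compliance.
(8): Tariq matches Fynn: Tariq ∉ Ops.
(8): Tariq matches Fynn: Tariq ∉ Compliance.
(8): Tariq matches Fynn: Tariq ∈ Strategy.
(11) (exactly one): Vikram ∈ Ops.
Suppose Dilnoza ∉ Ops: no assignment then satisfies all the clues, so Dilnoza ∈ Ops.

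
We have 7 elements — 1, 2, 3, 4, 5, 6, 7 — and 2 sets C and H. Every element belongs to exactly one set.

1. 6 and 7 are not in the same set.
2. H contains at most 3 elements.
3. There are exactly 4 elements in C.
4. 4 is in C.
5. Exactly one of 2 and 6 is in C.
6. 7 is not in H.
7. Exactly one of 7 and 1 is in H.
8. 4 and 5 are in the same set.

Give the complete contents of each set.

C = {2, 4, 5, 7}; H = {1, 3, 6}

From (4): 4 ∈ C.
From (6): 7 ∉ H.
(7) (exactly one): 1 ∈ H.
(8): 5 matches 4: 5 ∈ C.
Only one set left: 7 ∈ C.
(1): 6 ∉ C.
(5) (exactly one): 2 ∈ C.
Only one set left: 6 ∈ H.
(3): C already has 4, so the rest are out.
Only one set left: 3 ∈ H.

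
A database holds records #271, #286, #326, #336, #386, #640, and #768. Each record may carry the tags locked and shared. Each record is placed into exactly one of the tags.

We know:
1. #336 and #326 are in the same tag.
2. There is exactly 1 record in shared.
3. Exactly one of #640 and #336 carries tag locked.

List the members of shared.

shared = {#640}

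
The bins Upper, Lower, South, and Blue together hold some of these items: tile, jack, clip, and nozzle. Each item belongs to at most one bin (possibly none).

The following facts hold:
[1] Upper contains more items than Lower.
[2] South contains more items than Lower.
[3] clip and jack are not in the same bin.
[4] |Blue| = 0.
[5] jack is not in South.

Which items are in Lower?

From (5): jack ∉ South.
(4): Blue already has 0, so the rest are out.
Suppose tile ∈ Lower: no assignment then satisfies all the clues, so tile ∉ Lower.

Lower = {}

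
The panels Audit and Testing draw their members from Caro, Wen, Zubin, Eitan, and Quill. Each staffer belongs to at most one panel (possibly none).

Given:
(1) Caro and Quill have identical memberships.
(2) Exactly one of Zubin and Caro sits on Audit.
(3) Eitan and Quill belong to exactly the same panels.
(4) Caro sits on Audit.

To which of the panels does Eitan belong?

Eitan: Audit

From (4): Caro ∈ Audit.
(1): Quill matches Caro: Quill ∈ Audit.
(2) (exactly one): Zubin ∉ Audit.
(3): Eitan matches Quill: Eitan ∈ Audit.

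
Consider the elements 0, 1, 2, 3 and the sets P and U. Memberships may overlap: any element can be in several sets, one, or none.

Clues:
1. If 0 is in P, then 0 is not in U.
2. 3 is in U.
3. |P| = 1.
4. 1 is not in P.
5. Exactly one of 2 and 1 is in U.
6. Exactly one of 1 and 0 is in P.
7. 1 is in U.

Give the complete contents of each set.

From (2): 3 ∈ U.
From (4): 1 ∉ P.
From (7): 1 ∈ U.
(5) (exactly one): 2 ∉ U.
(6) (exactly one): 0 ∈ P.
(1): 0 ∉ U.
(3): P already has 1, so the rest are out.

P = {0}; U = {1, 3}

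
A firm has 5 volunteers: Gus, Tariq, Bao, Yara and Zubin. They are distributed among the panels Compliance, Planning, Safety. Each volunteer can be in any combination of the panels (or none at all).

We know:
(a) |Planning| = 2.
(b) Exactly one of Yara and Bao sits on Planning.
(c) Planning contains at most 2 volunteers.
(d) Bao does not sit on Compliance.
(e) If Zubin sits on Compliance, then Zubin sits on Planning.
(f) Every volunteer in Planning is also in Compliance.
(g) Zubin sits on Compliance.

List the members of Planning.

From (d): Bao ∉ Compliance.
From (g): Zubin ∈ Compliance.
(e): Zubin ∈ Planning.
(f) contrapositive: Bao ∉ Planning.
(b) (exactly one): Yara ∈ Planning.
(c): Planning already has 2, so the rest are out.
(f) with Yara ∈ Planning: Yara ∈ Compliance.

Planning = {Yara, Zubin}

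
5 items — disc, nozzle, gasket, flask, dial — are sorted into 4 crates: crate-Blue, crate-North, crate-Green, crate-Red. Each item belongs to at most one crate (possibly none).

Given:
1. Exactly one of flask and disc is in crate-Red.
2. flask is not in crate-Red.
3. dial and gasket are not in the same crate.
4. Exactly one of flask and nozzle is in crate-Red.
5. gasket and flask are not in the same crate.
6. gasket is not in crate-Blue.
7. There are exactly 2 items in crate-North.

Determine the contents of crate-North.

crate-North = {dial, flask}

From (2): flask ∉ crate-Red.
From (6): gasket ∉ crate-Blue.
(1) (exactly one): disc ∈ crate-Red.
(4) (exactly one): nozzle ∈ crate-Red.
Suppose gasket ∈ crate-North: no assignment then satisfies all the clues, so gasket ∉ crate-North.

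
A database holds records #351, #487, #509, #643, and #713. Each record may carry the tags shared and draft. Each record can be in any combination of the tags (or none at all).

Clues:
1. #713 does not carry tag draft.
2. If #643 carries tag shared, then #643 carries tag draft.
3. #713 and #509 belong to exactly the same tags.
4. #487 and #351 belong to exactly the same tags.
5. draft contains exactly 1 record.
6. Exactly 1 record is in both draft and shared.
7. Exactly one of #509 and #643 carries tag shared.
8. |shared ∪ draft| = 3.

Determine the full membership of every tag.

shared = {#351, #487, #643}; draft = {#643}

From (1): #713 ∉ draft.
(3): #509 matches #713: #509 ∉ draft.
Suppose #351 ∉ shared: no assignment then satisfies all the clues, so #351 ∈ shared.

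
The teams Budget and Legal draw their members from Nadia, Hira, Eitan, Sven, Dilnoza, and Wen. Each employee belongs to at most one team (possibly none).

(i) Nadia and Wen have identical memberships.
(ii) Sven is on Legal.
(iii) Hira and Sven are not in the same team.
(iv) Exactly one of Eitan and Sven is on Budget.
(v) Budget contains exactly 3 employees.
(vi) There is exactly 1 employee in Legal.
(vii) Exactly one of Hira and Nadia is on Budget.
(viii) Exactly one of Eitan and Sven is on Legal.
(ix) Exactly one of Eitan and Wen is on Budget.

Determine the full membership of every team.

Budget = {Dilnoza, Eitan, Hira}; Legal = {Sven}

From (ii): Sven ∈ Legal.
(iii): Hira ∉ Legal.
(iv) (exactly one): Eitan ∈ Budget.
(vi): Legal already has 1, so the rest are out.
(ix) (exactly one): Wen ∉ Budget.
(i): Nadia matches Wen: Nadia ∉ Budget.
(v): only 3 candidates remain for Budget, so all are in.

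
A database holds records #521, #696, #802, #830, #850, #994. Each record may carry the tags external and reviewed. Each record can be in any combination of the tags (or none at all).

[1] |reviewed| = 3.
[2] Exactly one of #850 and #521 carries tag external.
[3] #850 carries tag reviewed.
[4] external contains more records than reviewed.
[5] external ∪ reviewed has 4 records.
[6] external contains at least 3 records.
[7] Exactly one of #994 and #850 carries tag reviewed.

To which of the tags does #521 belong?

#521: none

From (3): #850 ∈ reviewed.
(7) (exactly one): #994 ∉ reviewed.
Suppose #521 ∈ external: no assignment then satisfies all the clues, so #521 ∉ external.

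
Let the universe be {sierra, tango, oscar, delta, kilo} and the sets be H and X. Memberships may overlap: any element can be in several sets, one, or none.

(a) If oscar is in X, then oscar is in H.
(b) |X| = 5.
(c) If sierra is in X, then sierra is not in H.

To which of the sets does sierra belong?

(b): only 5 candidates remain for X, so all are in.
(c): sierra ∉ H.
(a): oscar ∈ H.

sierra: X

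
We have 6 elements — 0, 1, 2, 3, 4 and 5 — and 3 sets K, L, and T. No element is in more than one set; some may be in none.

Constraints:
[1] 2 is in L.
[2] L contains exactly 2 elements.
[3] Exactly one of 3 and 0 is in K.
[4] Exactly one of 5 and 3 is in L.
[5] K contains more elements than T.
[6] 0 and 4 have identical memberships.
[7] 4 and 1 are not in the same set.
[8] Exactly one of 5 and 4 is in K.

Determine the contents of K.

K = {0, 4}

From (1): 2 ∈ L.
Suppose 0 ∉ K: no assignment then satisfies all the clues, so 0 ∈ K.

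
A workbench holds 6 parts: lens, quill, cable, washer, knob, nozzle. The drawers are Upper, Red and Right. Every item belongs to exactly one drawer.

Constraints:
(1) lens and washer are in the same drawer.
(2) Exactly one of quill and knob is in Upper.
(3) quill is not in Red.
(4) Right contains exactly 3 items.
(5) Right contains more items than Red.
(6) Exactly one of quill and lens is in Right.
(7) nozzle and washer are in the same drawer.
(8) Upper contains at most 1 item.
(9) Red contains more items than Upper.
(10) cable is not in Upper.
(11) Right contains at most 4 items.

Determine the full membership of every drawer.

Upper = {quill}; Red = {cable, knob}; Right = {lens, nozzle, washer}

From (3): quill ∉ Red.
From (10): cable ∉ Upper.
Suppose lens ∈ Upper: no assignment then satisfies all the clues, so lens ∉ Upper.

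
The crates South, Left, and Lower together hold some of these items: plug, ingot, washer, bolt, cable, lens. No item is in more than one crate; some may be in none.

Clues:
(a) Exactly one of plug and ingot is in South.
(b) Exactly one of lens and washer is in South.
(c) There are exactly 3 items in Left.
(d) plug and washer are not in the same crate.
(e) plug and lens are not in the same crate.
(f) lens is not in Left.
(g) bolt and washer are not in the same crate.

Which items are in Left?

Left = {bolt, cable, plug}

From (f): lens ∉ Left.
Suppose plug ∉ Left: no assignment then satisfies all the clues, so plug ∈ Left.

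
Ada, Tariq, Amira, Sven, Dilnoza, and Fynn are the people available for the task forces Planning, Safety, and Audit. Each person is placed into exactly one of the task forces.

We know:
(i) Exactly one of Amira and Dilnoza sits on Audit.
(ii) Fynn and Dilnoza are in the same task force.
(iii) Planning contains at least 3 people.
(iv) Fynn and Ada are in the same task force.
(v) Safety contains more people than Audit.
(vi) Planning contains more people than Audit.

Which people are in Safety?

Safety = {Sven, Tariq}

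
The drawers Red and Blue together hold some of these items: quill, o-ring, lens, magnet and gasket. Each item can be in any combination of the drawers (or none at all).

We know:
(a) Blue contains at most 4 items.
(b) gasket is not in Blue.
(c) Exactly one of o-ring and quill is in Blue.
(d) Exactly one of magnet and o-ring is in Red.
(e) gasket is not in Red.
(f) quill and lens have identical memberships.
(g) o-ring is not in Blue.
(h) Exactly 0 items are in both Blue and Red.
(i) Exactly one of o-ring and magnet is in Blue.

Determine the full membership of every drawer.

From (b): gasket ∉ Blue.
From (e): gasket ∉ Red.
From (g): o-ring ∉ Blue.
(c) (exactly one): quill ∈ Blue.
(f): lens matches quill: lens ∈ Blue.
(i) (exactly one): magnet ∈ Blue.
Suppose quill ∈ Red: no assignment then satisfies all the clues, so quill ∉ Red.

Red = {o-ring}; Blue = {lens, magnet, quill}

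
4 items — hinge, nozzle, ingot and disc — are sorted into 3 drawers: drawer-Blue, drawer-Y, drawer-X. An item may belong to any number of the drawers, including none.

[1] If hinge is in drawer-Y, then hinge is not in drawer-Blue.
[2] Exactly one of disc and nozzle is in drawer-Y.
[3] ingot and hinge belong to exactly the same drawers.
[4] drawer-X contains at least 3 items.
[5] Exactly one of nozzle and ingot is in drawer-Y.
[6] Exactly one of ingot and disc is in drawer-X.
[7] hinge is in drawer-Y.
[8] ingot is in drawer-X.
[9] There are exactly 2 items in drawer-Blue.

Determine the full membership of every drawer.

drawer-Blue = {disc, nozzle}; drawer-Y = {disc, hinge, ingot}; drawer-X = {hinge, ingot, nozzle}

From (7): hinge ∈ drawer-Y.
From (8): ingot ∈ drawer-X.
(1): hinge ∉ drawer-Blue.
(3): ingot matches hinge: ingot ∉ drawer-Blue.
(3): ingot matches hinge: ingot ∈ drawer-Y.
(3): hinge matches ingot: hinge ∈ drawer-X.
(5) (exactly one): nozzle ∉ drawer-Y.
(6) (exactly one): disc ∉ drawer-X.
(9): only 2 candidates remain for drawer-Blue, so all are in.
(2) (exactly one): disc ∈ drawer-Y.
(4): only 3 candidates remain for drawer-X, so all are in.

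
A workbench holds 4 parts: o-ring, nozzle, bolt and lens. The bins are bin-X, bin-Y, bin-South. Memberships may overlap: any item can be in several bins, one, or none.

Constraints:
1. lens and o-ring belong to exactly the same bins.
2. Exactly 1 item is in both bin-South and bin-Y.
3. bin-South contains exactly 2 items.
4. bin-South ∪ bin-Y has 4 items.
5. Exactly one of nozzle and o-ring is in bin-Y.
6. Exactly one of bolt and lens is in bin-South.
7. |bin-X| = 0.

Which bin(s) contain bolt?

bolt: bin-South, bin-Y

(7): bin-X already has 0, so the rest are out.
Suppose bolt ∉ bin-Y: no assignment then satisfies all the clues, so bolt ∈ bin-Y.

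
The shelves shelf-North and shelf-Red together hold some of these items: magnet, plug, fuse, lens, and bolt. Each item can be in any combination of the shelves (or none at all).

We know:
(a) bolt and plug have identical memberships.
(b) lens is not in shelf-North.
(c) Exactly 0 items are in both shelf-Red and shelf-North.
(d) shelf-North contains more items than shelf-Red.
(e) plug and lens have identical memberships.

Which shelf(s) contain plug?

From (b): lens ∉ shelf-North.
(e): plug matches lens: plug ∉ shelf-North.
(a): bolt matches plug: bolt ∉ shelf-North.
Suppose plug ∈ shelf-Red: no assignment then satisfies all the clues, so plug ∉ shelf-Red.

plug: none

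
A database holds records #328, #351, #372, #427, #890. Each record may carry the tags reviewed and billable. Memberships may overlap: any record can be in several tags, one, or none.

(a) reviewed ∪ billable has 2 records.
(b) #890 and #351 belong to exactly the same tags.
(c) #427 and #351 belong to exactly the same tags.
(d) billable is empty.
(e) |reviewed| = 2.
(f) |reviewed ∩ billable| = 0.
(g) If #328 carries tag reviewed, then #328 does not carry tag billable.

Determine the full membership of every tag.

reviewed = {#328, #372}; billable = {}

(d): billable already has 0, so the rest are out.
Suppose #328 ∉ reviewed: no assignment then satisfies all the clues, so #328 ∈ reviewed.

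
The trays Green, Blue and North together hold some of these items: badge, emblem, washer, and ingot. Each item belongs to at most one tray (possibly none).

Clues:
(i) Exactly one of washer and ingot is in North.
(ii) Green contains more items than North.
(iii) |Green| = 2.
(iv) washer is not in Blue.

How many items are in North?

1

From (iv): washer ∉ Blue.
Suppose badge ∈ North: no assignment then satisfies all the clues, so badge ∉ North.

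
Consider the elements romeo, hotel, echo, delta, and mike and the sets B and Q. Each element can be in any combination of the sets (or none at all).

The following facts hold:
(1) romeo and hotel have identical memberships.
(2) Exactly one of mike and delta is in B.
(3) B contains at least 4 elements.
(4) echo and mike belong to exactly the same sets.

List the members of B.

B = {echo, hotel, mike, romeo}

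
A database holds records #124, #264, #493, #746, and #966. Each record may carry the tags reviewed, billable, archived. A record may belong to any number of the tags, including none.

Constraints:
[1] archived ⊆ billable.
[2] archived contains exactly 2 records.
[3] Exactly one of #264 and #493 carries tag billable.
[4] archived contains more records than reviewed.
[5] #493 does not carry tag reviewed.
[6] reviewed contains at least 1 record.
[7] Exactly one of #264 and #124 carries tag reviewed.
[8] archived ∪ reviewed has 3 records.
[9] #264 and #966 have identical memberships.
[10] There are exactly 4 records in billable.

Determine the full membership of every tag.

From (5): #493 ∉ reviewed.
Suppose #124 ∉ reviewed: no assignment then satisfies all the clues, so #124 ∈ reviewed.

reviewed = {#124}; billable = {#124, #264, #746, #966}; archived = {#264, #966}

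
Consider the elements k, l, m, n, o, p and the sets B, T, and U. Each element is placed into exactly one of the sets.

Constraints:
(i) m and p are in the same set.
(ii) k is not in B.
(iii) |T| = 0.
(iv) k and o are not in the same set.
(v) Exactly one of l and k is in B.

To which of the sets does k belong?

k: U

From (ii): k ∉ B.
(iii): T already has 0, so the rest are out.
(v) (exactly one): l ∈ B.
Only one set left: k ∈ U.
(iv): o ∉ U.
Only one set left: o ∈ B.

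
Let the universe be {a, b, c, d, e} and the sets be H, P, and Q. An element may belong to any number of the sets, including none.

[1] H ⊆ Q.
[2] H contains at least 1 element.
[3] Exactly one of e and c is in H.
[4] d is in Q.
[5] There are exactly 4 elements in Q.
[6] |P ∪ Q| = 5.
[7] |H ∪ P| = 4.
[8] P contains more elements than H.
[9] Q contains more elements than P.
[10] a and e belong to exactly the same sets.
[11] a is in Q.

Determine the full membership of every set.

H = {c}; P = {a, b, e}; Q = {a, c, d, e}

From (4): d ∈ Q.
From (11): a ∈ Q.
(10): e matches a: e ∈ Q.
Suppose a ∈ H: no assignment then satisfies all the clues, so a ∉ H.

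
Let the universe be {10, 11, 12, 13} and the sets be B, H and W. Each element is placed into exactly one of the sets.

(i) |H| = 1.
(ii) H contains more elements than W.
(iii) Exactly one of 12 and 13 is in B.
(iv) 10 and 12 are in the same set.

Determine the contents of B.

B = {10, 11, 12}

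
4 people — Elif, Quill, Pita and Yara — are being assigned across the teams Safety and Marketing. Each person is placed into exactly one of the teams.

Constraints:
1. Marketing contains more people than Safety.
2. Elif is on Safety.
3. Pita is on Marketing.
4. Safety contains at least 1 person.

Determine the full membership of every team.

Safety = {Elif}; Marketing = {Pita, Quill, Yara}

From (2): Elif ∈ Safety.
From (3): Pita ∈ Marketing.
Suppose Quill ∈ Safety: no assignment then satisfies all the clues, so Quill ∉ Safety.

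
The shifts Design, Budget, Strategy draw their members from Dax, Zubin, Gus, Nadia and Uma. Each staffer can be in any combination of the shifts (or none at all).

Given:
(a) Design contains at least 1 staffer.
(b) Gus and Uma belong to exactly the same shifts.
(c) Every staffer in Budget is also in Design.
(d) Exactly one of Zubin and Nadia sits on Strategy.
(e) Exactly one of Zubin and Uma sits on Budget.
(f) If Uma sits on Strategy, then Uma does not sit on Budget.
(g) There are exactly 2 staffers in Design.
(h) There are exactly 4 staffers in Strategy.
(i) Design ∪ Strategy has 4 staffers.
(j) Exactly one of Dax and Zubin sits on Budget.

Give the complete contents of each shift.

Design = {Dax, Zubin}; Budget = {Zubin}; Strategy = {Dax, Gus, Uma, Zubin}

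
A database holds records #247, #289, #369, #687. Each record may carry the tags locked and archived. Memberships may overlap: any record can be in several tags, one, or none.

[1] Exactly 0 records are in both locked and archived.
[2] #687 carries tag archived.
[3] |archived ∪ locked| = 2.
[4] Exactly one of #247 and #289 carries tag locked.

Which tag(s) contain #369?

#369: none

From (2): #687 ∈ archived.
Suppose #369 ∈ locked: no assignment then satisfies all the clues, so #369 ∉ locked.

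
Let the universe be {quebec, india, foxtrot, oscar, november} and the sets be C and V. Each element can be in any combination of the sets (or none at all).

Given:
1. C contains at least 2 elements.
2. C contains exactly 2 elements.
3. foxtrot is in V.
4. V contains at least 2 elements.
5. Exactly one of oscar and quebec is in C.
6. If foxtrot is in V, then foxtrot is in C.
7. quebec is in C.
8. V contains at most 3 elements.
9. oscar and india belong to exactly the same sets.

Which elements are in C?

From (3): foxtrot ∈ V.
From (7): quebec ∈ C.
(5) (exactly one): oscar ∉ C.
(6): foxtrot ∈ C.
(9): india matches oscar: india ∉ C.
(2): C already has 2, so the rest are out.

C = {foxtrot, quebec}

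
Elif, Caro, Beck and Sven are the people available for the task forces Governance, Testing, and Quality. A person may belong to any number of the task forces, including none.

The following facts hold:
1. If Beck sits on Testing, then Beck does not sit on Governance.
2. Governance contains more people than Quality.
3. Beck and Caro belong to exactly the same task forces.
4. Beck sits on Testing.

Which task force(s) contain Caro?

From (4): Beck ∈ Testing.
(1): Beck ∉ Governance.
(3): Caro matches Beck: Caro ∉ Governance.
(3): Caro matches Beck: Caro ∈ Testing.
Suppose Caro ∈ Quality: no assignment then satisfies all the clues, so Caro ∉ Quality.

Caro: Testing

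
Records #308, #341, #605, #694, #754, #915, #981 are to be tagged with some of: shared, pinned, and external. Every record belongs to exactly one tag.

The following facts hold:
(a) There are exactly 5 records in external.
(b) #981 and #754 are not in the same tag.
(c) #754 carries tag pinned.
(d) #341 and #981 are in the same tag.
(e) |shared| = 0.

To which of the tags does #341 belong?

#341: external

From (c): #754 ∈ pinned.
(b): #981 ∉ pinned.
(d): #341 matches #981: #341 ∉ pinned.
(e): shared already has 0, so the rest are out.
Only one tag left: #341 ∈ external.
Only one tag left: #981 ∈ external.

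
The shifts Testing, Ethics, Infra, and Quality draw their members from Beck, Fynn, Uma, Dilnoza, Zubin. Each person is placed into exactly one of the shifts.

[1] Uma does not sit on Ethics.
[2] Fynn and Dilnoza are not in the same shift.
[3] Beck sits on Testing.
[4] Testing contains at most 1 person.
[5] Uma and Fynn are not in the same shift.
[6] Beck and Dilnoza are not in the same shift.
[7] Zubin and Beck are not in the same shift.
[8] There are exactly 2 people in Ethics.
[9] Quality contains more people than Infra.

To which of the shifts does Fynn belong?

Fynn: Ethics

From (1): Uma ∉ Ethics.
From (3): Beck ∈ Testing.
(4): Testing already has 1, so the rest are out.
Suppose Fynn ∉ Ethics: no assignment then satisfies all the clues, so Fynn ∈ Ethics.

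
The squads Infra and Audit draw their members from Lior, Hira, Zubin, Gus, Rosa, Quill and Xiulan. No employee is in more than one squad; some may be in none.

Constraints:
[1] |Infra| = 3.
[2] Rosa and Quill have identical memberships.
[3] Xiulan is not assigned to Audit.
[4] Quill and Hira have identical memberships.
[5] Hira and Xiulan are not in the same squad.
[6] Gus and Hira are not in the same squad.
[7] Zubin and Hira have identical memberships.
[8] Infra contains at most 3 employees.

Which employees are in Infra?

Infra = {Gus, Lior, Xiulan}

From (3): Xiulan ∉ Audit.
Suppose Lior ∉ Infra: no assignment then satisfies all the clues, so Lior ∈ Infra.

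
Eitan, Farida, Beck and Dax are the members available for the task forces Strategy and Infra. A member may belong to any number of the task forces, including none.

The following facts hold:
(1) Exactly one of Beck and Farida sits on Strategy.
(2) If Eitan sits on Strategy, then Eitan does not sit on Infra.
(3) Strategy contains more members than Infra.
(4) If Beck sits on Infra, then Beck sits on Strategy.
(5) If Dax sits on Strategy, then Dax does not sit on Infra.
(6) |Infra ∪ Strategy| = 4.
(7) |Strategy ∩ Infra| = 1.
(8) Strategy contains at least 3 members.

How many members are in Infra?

2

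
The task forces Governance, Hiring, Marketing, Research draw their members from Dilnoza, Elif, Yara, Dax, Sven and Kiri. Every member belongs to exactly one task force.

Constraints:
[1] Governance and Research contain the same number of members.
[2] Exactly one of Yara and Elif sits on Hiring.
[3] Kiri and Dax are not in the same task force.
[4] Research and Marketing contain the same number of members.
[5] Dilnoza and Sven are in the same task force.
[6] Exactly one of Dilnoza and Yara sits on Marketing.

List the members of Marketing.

Marketing = {Yara}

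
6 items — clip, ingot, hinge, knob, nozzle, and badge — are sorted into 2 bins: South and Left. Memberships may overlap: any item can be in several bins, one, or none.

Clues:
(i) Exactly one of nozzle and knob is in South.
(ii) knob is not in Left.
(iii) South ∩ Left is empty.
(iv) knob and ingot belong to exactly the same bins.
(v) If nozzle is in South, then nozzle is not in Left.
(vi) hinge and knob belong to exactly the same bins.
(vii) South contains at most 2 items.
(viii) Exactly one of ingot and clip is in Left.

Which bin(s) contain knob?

knob: none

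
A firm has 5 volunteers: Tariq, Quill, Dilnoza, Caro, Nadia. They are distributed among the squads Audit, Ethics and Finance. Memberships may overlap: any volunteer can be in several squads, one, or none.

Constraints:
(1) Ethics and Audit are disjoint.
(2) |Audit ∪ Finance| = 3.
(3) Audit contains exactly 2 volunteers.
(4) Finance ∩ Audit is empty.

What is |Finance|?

1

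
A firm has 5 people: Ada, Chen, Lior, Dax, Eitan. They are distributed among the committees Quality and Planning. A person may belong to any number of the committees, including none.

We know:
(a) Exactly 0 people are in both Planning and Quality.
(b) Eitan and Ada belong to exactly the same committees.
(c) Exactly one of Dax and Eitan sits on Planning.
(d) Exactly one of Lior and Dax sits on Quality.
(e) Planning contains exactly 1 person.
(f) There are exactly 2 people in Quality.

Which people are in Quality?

Quality = {Chen, Lior}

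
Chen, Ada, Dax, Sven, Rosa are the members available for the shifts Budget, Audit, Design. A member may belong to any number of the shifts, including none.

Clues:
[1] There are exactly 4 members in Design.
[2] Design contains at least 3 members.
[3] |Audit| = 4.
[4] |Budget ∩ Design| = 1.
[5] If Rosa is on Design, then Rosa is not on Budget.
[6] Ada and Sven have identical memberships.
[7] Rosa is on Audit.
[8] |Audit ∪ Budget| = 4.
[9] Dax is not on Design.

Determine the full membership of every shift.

From (7): Rosa ∈ Audit.
From (9): Dax ∉ Design.
(1): only 4 candidates remain for Design, so all are in.
(5): Rosa ∉ Budget.
Suppose Chen ∉ Budget: no assignment then satisfies all the clues, so Chen ∈ Budget.

Budget = {Chen}; Audit = {Ada, Chen, Rosa, Sven}; Design = {Ada, Chen, Rosa, Sven}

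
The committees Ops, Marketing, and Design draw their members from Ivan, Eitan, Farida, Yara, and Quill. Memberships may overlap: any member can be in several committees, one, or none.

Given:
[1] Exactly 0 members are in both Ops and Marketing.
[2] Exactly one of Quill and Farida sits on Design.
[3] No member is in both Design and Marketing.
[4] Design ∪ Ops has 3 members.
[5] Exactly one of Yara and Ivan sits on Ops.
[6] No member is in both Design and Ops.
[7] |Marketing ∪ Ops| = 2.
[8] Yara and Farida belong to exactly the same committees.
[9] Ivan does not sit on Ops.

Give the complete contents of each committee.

Ops = {Farida, Yara}; Marketing = {}; Design = {Quill}

From (9): Ivan ∉ Ops.
(5) (exactly one): Yara ∈ Ops.
(6) (disjoint): Yara ∉ Design.
(8): Farida matches Yara: Farida ∈ Ops.
(8): Farida matches Yara: Farida ∉ Design.
(2) (exactly one): Quill ∈ Design.
(3) (disjoint): Quill ∉ Marketing.
(6) (disjoint): Quill ∉ Ops.
Suppose Ivan ∈ Marketing: no assignment then satisfies all the clues, so Ivan ∉ Marketing.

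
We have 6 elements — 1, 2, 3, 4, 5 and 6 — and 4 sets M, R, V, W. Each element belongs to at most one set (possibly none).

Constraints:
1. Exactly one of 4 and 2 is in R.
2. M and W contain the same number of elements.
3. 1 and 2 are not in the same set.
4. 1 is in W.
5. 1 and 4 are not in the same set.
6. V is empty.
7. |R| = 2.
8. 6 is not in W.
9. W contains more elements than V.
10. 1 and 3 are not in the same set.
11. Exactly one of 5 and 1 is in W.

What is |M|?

1

From (4): 1 ∈ W.
From (8): 6 ∉ W.
(3): 2 ∉ W.
(5): 4 ∉ W.
(6): V already has 0, so the rest are out.
(10): 3 ∉ W.
(11) (exactly one): 5 ∉ W.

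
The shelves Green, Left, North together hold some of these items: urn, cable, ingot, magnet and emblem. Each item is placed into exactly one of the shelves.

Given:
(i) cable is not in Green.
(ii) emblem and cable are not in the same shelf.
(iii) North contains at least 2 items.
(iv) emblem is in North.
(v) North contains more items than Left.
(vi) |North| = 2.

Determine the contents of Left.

Left = {cable}

From (i): cable ∉ Green.
From (iv): emblem ∈ North.
(ii): cable ∉ North.
Only one shelf left: cable ∈ Left.
Suppose urn ∈ Left: no assignment then satisfies all the clues, so urn ∉ Left.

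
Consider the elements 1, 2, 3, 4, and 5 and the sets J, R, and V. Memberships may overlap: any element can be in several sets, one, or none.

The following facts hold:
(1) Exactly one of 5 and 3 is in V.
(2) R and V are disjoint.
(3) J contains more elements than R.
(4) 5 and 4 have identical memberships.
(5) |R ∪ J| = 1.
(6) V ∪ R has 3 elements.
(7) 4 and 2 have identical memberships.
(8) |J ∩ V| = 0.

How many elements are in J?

1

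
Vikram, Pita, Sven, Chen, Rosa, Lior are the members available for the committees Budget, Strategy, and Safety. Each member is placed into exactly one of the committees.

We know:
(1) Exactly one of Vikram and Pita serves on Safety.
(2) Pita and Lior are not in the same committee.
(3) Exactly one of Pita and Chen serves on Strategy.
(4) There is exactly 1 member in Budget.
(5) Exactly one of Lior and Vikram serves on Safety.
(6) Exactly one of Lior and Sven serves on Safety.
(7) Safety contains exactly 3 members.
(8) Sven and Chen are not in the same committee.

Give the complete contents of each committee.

Budget = {Pita}; Strategy = {Chen, Lior}; Safety = {Rosa, Sven, Vikram}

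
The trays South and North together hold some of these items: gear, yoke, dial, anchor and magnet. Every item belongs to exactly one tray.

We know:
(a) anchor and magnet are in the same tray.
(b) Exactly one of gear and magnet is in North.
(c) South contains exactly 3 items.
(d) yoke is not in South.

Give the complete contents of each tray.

From (d): yoke ∉ South.
Only one tray left: yoke ∈ North.
Suppose gear ∈ South: no assignment then satisfies all the clues, so gear ∉ South.

South = {anchor, dial, magnet}; North = {gear, yoke}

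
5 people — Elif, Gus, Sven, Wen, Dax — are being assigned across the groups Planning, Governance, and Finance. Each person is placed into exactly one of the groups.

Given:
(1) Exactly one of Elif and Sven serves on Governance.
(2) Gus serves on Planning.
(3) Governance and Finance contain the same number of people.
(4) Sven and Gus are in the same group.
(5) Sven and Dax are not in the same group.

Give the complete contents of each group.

Planning = {Gus, Sven, Wen}; Governance = {Elif}; Finance = {Dax}

From (2): Gus ∈ Planning.
(4): Sven matches Gus: Sven ∈ Planning.
(5): Dax ∉ Planning.
(1) (exactly one): Elif ∈ Governance.
Suppose Wen ∉ Planning: no assignment then satisfies all the clues, so Wen ∈ Planning.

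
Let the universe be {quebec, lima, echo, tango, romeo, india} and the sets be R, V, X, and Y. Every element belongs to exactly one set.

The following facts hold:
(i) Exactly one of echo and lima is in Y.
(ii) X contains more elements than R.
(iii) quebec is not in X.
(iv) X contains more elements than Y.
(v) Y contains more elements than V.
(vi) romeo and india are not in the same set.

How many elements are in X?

3

From (iii): quebec ∉ X.
Suppose lima ∈ R: no assignment then satisfies all the clues, so lima ∉ R.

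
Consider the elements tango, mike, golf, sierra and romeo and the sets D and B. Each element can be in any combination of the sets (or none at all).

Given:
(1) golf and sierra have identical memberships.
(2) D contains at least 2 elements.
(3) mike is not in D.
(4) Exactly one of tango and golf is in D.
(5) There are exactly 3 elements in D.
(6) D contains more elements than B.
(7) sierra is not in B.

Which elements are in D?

D = {golf, romeo, sierra}

From (3): mike ∉ D.
From (7): sierra ∉ B.
(1): golf matches sierra: golf ∉ B.
Suppose tango ∈ D: no assignment then satisfies all the clues, so tango ∉ D.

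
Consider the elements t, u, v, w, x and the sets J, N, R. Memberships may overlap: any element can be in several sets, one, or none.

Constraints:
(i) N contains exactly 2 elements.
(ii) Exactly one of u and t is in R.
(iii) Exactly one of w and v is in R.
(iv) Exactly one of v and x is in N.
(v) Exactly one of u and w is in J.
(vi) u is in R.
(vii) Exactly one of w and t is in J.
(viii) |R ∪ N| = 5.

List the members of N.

N = {t, v}

From (vi): u ∈ R.
(ii) (exactly one): t ∉ R.
Suppose t ∉ N: no assignment then satisfies all the clues, so t ∈ N.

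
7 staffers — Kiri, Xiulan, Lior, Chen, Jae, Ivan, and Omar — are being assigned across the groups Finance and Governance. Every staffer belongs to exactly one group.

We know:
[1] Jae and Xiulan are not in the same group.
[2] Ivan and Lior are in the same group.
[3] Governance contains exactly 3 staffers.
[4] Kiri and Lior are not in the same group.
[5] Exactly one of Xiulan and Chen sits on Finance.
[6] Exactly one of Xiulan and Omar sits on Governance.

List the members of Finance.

Finance = {Chen, Jae, Kiri, Omar}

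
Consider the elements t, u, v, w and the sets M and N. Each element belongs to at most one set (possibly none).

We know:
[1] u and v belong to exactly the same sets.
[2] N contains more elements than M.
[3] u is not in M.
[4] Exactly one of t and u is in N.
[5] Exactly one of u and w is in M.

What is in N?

N = {u, v}

From (3): u ∉ M.
(1): v matches u: v ∉ M.
(5) (exactly one): w ∈ M.
Suppose t ∈ N: no assignment then satisfies all the clues, so t ∉ N.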